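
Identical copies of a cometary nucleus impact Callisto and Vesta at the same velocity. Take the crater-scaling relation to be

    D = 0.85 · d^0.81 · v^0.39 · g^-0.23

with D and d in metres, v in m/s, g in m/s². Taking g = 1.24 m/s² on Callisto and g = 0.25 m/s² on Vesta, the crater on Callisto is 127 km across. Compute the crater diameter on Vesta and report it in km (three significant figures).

D ≈ 184 km

All impactor-dependent factors cancel in the ratio, leaving D_Vesta/D_Callisto = (g_Vesta/g_Callisto)^-0.23.
(0.25/1.24)^-0.23 = 0.2016^-0.23 = 1.445
D_Vesta = 1.445 × 127 km = 184 km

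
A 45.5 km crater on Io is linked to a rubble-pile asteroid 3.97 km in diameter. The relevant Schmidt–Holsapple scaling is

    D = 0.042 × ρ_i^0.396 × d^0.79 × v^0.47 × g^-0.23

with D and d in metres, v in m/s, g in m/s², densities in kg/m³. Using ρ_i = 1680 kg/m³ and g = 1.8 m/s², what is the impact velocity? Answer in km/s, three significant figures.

v ≈ 15.8 km/s

Rearranging for v: v = [D / (0.042 · 1680^0.396 · 3970^0.79 · 1.8^-0.23)]^(1/0.47).
D = 45500 m.
1680^0.396 = 18.93
3970^0.79 = 696.7
1.8^-0.23 = 0.8735
Denominator = 0.042 × 18.93 × 696.7 × 0.8735 = 483.8
D / 483.8 = 45500 / 483.8 = 94.05
v = 94.05^(1/0.47) = 94.05^2.1277 = 15802 m/s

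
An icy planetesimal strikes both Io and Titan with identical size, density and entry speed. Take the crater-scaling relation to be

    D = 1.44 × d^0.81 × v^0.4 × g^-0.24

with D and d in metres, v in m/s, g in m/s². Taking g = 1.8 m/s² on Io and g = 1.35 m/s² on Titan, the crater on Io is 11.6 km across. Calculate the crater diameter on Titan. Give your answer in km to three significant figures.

D ≈ 12.4 km

All impactor-dependent factors cancel in the ratio, leaving D_Titan/D_Io = (g_Titan/g_Io)^-0.24.
(1.35/1.8)^-0.24 = 0.7500^-0.24 = 1.071
D_Titan = 1.071 × 11.6 km = 12.4 km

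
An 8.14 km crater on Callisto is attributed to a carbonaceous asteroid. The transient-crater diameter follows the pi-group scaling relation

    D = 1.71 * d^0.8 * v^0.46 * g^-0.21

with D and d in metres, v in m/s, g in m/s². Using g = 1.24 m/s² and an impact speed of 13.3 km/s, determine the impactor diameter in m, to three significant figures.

d ≈ 178 m

Rearranging for d: d = [D / (1.71 · 13300^0.46 · 1.24^-0.21)]^(1/0.8).
D = 8140 m.
13300^0.46 = 78.88
1.24^-0.21 = 0.9558
Denominator = 1.71 × 78.88 × 0.9558 = 128.9
D / 128.9 = 8140 / 128.9 = 63.15
d = 63.15^(1/0.8) = 63.15^1.25 = 178.0 m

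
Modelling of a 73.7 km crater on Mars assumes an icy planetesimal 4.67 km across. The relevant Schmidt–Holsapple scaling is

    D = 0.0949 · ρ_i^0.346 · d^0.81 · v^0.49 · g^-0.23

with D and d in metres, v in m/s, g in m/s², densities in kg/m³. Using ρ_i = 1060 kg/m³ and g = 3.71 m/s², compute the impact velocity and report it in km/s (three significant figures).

Rearranging for v: v = [D / (0.0949 · 1060^0.346 · 4670^0.81 · 3.71^-0.23)]^(1/0.49).
D = 73700 m.
1060^0.346 = 11.14
4670^0.81 = 937.9
3.71^-0.23 = 0.7397
Denominator = 0.0949 × 11.14 × 937.9 × 0.7397 = 733.4
D / 733.4 = 73700 / 733.4 = 100.5
v = 100.5^(1/0.49) = 100.5^2.0408 = 12190 m/s

v ≈ 12.2 km/s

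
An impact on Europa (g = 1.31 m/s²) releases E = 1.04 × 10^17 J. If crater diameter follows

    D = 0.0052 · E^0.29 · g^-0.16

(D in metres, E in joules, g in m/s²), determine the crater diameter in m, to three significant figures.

D ≈ 429 m

E^0.29 = (1.04 × 10^17)^0.29 = 8.609 × 10^4
g^-0.16 = 1.31^-0.16 = 0.9577
D = 0.0052 × 8.609 × 10^4 × 0.9577 = 428.7 m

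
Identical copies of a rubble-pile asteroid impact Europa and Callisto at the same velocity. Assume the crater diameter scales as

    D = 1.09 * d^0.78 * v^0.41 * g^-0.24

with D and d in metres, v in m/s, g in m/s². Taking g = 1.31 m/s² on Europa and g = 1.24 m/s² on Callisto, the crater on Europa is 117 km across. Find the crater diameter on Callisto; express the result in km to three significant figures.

D ≈ 119 km

All impactor-dependent factors cancel in the ratio, leaving D_Callisto/D_Europa = (g_Callisto/g_Europa)^-0.24.
(1.24/1.31)^-0.24 = 0.9466^-0.24 = 1.013
D_Callisto = 1.013 × 117 km = 119 km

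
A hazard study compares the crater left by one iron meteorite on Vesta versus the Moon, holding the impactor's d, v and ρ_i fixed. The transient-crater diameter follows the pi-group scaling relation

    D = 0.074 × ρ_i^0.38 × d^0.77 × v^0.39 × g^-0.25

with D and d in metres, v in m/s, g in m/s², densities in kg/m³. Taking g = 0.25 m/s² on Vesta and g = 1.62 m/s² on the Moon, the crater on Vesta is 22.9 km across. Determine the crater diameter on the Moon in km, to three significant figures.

D ≈ 14.4 km

All impactor-dependent factors cancel in the ratio, leaving D_Moon/D_Vesta = (g_Moon/g_Vesta)^-0.25.
(1.62/0.25)^-0.25 = 6.480^-0.25 = 0.6268
D_Moon = 0.6268 × 22.9 km = 14.4 km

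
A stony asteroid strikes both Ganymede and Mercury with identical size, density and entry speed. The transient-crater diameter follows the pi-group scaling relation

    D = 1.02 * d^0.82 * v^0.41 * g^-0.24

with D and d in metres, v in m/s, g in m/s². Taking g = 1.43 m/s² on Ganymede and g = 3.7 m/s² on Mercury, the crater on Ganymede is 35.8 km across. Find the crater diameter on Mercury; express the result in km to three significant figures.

D ≈ 28.5 km

All impactor-dependent factors cancel in the ratio, leaving D_Mercury/D_Ganymede = (g_Mercury/g_Ganymede)^-0.24.
(3.7/1.43)^-0.24 = 2.587^-0.24 = 0.7960
D_Mercury = 0.7960 × 35.8 km = 28.5 km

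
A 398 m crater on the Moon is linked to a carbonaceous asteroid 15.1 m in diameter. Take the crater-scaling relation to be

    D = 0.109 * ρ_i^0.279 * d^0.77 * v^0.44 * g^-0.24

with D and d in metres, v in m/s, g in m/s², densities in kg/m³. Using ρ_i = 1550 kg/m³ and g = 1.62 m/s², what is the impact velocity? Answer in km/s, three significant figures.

Rearranging for v: v = [D / (0.109 · 1550^0.279 · 15.1^0.77 · 1.62^-0.24)]^(1/0.44).
1550^0.279 = 7.764
15.1^0.77 = 8.087
1.62^-0.24 = 0.8907
Denominator = 0.109 × 7.764 × 8.087 × 0.8907 = 6.096
D / 6.096 = 398 / 6.096 = 65.29
v = 65.29^(1/0.44) = 65.29^2.2727 = 13323 m/s

v ≈ 13.3 km/s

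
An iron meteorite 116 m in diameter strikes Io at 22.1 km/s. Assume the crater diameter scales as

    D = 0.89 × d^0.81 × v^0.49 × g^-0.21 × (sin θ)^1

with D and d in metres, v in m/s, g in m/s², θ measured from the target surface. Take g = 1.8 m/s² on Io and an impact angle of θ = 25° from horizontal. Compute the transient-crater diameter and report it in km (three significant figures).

In SI units: v = 22100 m/s.
d^0.81 = 116^0.81 = 47.01
v^0.49 = 22100^0.49 = 134.5
g^-0.21 = 1.8^-0.21 = 0.8839
(sin 25°)^1 = 0.4226^1 = 0.4226
D = 0.89 × 47.01 × 134.5 × 0.8839 × 0.4226 = 2102 m
   = 2.102 km

D ≈ 2.10 km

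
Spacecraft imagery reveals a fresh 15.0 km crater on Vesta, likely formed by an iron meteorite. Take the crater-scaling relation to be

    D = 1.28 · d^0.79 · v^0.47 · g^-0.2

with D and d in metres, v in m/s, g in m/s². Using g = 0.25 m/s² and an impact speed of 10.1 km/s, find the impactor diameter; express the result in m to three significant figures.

Rearranging for d: d = [D / (1.28 · 10100^0.47 · 0.25^-0.2)]^(1/0.79).
D = 15000 m.
10100^0.47 = 76.21
0.25^-0.2 = 1.320
Denominator = 1.28 × 76.21 × 1.320 = 128.8
D / 128.8 = 15000 / 128.8 = 116.5
d = 116.5^(1/0.79) = 116.5^1.2658 = 412.6 m

d ≈ 413 m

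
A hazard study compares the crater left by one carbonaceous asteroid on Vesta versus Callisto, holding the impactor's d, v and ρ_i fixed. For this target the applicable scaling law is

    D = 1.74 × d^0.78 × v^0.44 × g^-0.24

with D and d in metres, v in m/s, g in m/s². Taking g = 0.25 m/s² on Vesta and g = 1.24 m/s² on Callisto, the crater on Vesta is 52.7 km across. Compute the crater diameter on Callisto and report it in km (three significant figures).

D ≈ 35.9 km

All impactor-dependent factors cancel in the ratio, leaving D_Callisto/D_Vesta = (g_Callisto/g_Vesta)^-0.24.
(1.24/0.25)^-0.24 = 4.960^-0.24 = 0.6809
D_Callisto = 0.6809 × 52.7 km = 35.9 km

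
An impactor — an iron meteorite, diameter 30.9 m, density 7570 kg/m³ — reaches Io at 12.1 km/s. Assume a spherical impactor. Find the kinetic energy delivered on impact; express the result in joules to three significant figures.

E ≈ 8.56 × 10^15 J

v = 12100 m/s.
Mass m = (π/6) ρ d³ = (π/6) × 7570 × (30.9)³ = 1.169 × 10^8 kg
E = ½ m v² = 0.5 × 1.169 × 10^8 × (12100)² = 8.558 × 10^15 J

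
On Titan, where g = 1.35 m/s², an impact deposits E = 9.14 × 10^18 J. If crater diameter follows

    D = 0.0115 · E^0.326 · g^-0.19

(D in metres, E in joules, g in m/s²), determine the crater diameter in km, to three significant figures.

D ≈ 16.5 km

E^0.326 = (9.14 × 10^18)^0.326 = 1.518 × 10^6
g^-0.19 = 1.35^-0.19 = 0.9446
D = 0.0115 × 1.518 × 10^6 × 0.9446 = 16490 m
   = 16.49 km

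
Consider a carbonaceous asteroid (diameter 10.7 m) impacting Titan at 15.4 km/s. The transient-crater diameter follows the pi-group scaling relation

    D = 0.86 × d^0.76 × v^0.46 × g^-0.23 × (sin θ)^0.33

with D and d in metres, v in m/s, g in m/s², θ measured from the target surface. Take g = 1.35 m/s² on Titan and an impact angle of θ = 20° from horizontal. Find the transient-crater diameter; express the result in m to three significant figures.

D ≈ 288 m

In SI units: v = 15400 m/s.
d^0.76 = 10.7^0.76 = 6.058
v^0.46 = 15400^0.46 = 84.38
g^-0.23 = 1.35^-0.23 = 0.9333
(sin 20°)^0.33 = 0.3420^0.33 = 0.7018
D = 0.86 × 6.058 × 84.38 × 0.9333 × 0.7018 = 287.9 m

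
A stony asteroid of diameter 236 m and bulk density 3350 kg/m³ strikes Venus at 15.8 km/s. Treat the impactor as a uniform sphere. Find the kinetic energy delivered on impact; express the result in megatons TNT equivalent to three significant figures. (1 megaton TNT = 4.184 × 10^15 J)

E ≈ 688 Mt TNT

v = 15800 m/s.
Mass m = (π/6) ρ d³ = (π/6) × 3350 × (236)³ = 2.306 × 10^10 kg
E = ½ m v² = 0.5 × 2.306 × 10^10 × (15800)² = 2.878 × 10^18 J
   = 2.878 × 10^18 / 4.184×10^15 = 687.9 Mt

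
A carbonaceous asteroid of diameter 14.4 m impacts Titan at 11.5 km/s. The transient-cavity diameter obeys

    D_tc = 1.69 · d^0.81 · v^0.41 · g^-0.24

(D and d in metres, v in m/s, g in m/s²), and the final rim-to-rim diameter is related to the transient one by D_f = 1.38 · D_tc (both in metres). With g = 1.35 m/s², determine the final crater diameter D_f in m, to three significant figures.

D_f ≈ 870 m

v = 11500 m/s.
d^0.81 = 14.4^0.81 = 8.675
v^0.41 = 11500^0.41 = 46.23
g^-0.24 = 1.35^-0.24 = 0.9305
D_tc = 1.69 × 8.675 × 46.23 × 0.9305 = 630.7 m
D_f = 1.38 × 630.7 = 870.4 m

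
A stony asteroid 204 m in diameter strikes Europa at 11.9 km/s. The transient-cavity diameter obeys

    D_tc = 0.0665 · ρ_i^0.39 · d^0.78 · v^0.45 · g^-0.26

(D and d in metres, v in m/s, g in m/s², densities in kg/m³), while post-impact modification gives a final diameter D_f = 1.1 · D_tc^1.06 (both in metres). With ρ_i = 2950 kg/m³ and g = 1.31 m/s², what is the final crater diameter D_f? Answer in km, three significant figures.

D_f ≈ 11.2 km

v = 11900 m/s.
ρ_i^0.39 = 2950^0.39 = 22.55
d^0.78 = 204^0.78 = 63.32
v^0.45 = 11900^0.45 = 68.23
g^-0.26 = 1.31^-0.26 = 0.9322
D_tc = 0.0665 × 22.55 × 63.32 × 68.23 × 0.9322 = 6039 m
D_f = 1.1 × (6039)^1.06 = 11200 m
     = 11.20 km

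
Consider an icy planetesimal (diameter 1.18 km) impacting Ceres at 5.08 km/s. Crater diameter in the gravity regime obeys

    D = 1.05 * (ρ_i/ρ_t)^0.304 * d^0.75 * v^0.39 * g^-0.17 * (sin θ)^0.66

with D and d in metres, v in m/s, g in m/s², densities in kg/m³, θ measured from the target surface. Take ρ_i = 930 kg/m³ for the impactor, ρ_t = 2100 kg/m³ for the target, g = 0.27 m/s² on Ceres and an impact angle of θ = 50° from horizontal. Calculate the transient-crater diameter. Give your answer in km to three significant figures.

D ≈ 4.82 km

In SI units: d = 1180 m, v = 5080 m/s.
(ρ_i/ρ_t)^0.304 = (930/2100)^0.304 = 0.7807
d^0.75 = 1180^0.75 = 201.3
v^0.39 = 5080^0.39 = 27.88
g^-0.17 = 0.27^-0.17 = 1.249
(sin 50°)^0.66 = 0.7660^0.66 = 0.8387
D = 1.05 × 0.7807 × 201.3 × 27.88 × 1.249 × 0.8387 = 4819 m
   = 4.819 km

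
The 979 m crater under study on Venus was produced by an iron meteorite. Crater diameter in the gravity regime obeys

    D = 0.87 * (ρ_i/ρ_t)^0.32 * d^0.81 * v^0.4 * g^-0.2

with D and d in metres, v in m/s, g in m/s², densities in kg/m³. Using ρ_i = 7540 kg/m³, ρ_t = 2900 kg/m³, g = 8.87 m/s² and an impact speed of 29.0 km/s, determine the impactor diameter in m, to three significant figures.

d ≈ 43.0 m

Rearranging for d: d = [D / (0.87 · (7540/2900)^0.32 · 29000^0.4 · 8.87^-0.2)]^(1/0.81).
(7540/2900)^0.32 = 1.358
29000^0.4 = 60.95
8.87^-0.2 = 0.6463
Denominator = 0.87 × 1.358 × 60.95 × 0.6463 = 46.54
D / 46.54 = 979 / 46.54 = 21.04
d = 21.04^(1/0.81) = 21.04^1.2346 = 43.00 m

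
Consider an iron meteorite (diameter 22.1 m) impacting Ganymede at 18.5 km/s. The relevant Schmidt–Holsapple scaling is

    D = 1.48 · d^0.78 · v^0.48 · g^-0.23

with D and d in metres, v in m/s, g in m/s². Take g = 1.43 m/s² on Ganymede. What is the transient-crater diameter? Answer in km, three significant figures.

D ≈ 1.70 km

In SI units: v = 18500 m/s.
d^0.78 = 22.1^0.78 = 11.18
v^0.48 = 18500^0.48 = 111.7
g^-0.23 = 1.43^-0.23 = 0.9210
D = 1.48 × 11.18 × 111.7 × 0.9210 = 1702 m
   = 1.702 km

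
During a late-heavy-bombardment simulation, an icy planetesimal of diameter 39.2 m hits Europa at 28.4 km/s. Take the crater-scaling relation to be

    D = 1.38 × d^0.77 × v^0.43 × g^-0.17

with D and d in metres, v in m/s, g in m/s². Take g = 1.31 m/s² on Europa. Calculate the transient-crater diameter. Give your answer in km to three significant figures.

D ≈ 1.83 km

In SI units: v = 28400 m/s.
d^0.77 = 39.2^0.77 = 16.86
v^0.43 = 28400^0.43 = 82.21
g^-0.17 = 1.31^-0.17 = 0.9551
D = 1.38 × 16.86 × 82.21 × 0.9551 = 1827 m
   = 1.827 km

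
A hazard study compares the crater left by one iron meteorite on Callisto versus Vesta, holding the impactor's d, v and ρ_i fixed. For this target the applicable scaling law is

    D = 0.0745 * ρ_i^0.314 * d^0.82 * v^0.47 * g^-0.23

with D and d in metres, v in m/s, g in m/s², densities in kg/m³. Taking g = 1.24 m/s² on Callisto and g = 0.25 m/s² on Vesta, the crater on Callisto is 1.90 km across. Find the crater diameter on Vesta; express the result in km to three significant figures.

D ≈ 2.75 km

All impactor-dependent factors cancel in the ratio, leaving D_Vesta/D_Callisto = (g_Vesta/g_Callisto)^-0.23.
(0.25/1.24)^-0.23 = 0.2016^-0.23 = 1.445
D_Vesta = 1.445 × 1.90 km = 2.75 km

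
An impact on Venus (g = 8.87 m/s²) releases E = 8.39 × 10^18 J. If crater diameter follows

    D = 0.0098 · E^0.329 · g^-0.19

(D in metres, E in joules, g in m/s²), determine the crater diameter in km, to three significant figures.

D ≈ 10.9 km

E^0.329 = (8.39 × 10^18)^0.329 = 1.682 × 10^6
g^-0.19 = 8.87^-0.19 = 0.6605
D = 0.0098 × 1.682 × 10^6 × 0.6605 = 10887 m
   = 10.89 km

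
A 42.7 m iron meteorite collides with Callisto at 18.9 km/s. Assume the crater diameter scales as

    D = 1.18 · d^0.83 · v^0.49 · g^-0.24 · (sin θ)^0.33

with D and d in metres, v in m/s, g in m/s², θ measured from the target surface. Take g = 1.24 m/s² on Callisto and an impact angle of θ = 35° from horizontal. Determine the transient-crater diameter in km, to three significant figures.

D ≈ 2.62 km

In SI units: v = 18900 m/s.
d^0.83 = 42.7^0.83 = 22.56
v^0.49 = 18900^0.49 = 124.6
g^-0.24 = 1.24^-0.24 = 0.9497
(sin 35°)^0.33 = 0.5736^0.33 = 0.8324
D = 1.18 × 22.56 × 124.6 × 0.9497 × 0.8324 = 2622 m
   = 2.622 km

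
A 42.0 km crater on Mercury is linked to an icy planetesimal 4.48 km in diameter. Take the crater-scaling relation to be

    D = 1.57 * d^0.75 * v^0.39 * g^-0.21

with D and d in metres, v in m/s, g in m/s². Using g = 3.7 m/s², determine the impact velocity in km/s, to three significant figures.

Rearranging for v: v = [D / (1.57 · 4480^0.75 · 3.7^-0.21)]^(1/0.39).
D = 42000 m.
4480^0.75 = 547.6
3.7^-0.21 = 0.7598
Denominator = 1.57 × 547.6 × 0.7598 = 653.2
D / 653.2 = 42000 / 653.2 = 64.30
v = 64.30^(1/0.39) = 64.30^2.5641 = 43295 m/s

v ≈ 43.3 km/s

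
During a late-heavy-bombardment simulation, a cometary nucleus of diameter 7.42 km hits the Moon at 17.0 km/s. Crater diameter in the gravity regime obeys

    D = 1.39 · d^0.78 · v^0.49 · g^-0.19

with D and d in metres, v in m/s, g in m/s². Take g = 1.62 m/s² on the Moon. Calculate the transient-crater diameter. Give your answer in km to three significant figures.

In SI units: d = 7420 m, v = 17000 m/s.
d^0.78 = 7420^0.78 = 1045
v^0.49 = 17000^0.49 = 118.3
g^-0.19 = 1.62^-0.19 = 0.9124
D = 1.39 × 1045 × 118.3 × 0.9124 = 1.568 × 10^5 m
   = 156.8 km

D ≈ 157 km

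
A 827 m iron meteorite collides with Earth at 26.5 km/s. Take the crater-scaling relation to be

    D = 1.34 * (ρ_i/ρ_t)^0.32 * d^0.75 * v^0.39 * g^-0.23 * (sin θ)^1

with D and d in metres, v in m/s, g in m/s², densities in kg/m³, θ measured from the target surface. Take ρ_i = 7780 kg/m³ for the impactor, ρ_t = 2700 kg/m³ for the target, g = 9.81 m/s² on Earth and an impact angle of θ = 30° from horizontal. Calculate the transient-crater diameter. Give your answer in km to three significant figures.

In SI units: v = 26500 m/s.
(ρ_i/ρ_t)^0.32 = (7780/2700)^0.32 = 1.403
d^0.75 = 827^0.75 = 154.2
v^0.39 = 26500^0.39 = 53.10
g^-0.23 = 9.81^-0.23 = 0.5914
(sin 30°)^1 = 0.5000^1 = 0.5000
D = 1.34 × 1.403 × 154.2 × 53.10 × 0.5914 × 0.5000 = 4552 m
   = 4.552 km

D ≈ 4.55 km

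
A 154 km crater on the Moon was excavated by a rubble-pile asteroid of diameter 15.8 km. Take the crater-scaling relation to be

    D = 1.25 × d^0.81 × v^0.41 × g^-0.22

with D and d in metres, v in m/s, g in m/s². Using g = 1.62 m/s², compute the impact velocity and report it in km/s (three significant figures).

Rearranging for v: v = [D / (1.25 · 15800^0.81 · 1.62^-0.22)]^(1/0.41).
D = 154000 m.
15800^0.81 = 2517
1.62^-0.22 = 0.8993
Denominator = 1.25 × 2517 × 0.8993 = 2829
D / 2829 = 154000 / 2829 = 54.44
v = 54.44^(1/0.41) = 54.44^2.439 = 17136 m/s

v ≈ 17.1 km/s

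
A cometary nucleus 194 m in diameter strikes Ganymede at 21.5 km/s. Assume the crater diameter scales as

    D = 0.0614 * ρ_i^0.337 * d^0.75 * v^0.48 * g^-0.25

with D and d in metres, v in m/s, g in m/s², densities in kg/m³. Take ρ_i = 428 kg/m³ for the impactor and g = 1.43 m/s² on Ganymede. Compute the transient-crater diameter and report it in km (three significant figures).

In SI units: v = 21500 m/s.
ρ_i^0.337 = 428^0.337 = 7.705
d^0.75 = 194^0.75 = 51.98
v^0.48 = 21500^0.48 = 120.1
g^-0.25 = 1.43^-0.25 = 0.9145
D = 0.0614 × 7.705 × 51.98 × 120.1 × 0.9145 = 2701 m
   = 2.701 km

D ≈ 2.70 km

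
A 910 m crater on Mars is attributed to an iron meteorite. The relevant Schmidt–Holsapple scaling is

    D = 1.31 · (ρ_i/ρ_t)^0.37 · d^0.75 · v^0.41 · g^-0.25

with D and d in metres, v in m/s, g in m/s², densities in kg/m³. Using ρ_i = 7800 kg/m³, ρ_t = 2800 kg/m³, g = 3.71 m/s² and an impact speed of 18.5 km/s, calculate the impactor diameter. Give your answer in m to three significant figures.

d ≈ 26.7 m

Rearranging for d: d = [D / (1.31 · (7800/2800)^0.37 · 18500^0.41 · 3.71^-0.25)]^(1/0.75).
(7800/2800)^0.37 = 1.461
18500^0.41 = 56.17
3.71^-0.25 = 0.7205
Denominator = 1.31 × 1.461 × 56.17 × 0.7205 = 77.46
D / 77.46 = 910 / 77.46 = 11.75
d = 11.75^(1/0.75) = 11.75^1.3333 = 26.71 m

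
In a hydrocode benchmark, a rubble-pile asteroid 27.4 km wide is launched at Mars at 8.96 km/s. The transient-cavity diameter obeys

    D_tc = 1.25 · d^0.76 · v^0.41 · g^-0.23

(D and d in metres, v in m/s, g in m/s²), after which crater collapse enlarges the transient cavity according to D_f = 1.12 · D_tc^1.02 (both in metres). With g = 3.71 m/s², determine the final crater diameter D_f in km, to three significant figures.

In SI: d = 27400 m, v = 8960 m/s.
d^0.76 = 27400^0.76 = 2359
v^0.41 = 8960^0.41 = 41.73
g^-0.23 = 3.71^-0.23 = 0.7397
D_tc = 1.25 × 2359 × 41.73 × 0.7397 = 91020 m
D_f = 1.12 × (91020)^1.02 = 1.281 × 10^5 m
     = 128.1 km

D_f ≈ 128 km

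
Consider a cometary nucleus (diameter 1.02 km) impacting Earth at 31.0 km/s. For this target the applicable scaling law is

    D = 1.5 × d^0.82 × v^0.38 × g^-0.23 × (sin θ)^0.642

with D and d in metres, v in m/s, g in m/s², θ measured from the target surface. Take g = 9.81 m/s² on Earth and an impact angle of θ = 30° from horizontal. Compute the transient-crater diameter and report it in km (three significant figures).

In SI units: d = 1020 m, v = 31000 m/s.
d^0.82 = 1020^0.82 = 293.1
v^0.38 = 31000^0.38 = 50.90
g^-0.23 = 9.81^-0.23 = 0.5914
(sin 30°)^0.642 = 0.5000^0.642 = 0.6408
D = 1.5 × 293.1 × 50.90 × 0.5914 × 0.6408 = 8481 m
   = 8.481 km

D ≈ 8.48 km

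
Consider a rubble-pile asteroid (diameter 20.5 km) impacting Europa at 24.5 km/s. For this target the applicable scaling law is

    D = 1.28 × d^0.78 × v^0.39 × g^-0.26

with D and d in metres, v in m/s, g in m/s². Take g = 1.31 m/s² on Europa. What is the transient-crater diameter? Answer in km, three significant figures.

D ≈ 142 km

In SI units: d = 20500 m, v = 24500 m/s.
d^0.78 = 20500^0.78 = 2308
v^0.39 = 24500^0.39 = 51.50
g^-0.26 = 1.31^-0.26 = 0.9322
D = 1.28 × 2308 × 51.50 × 0.9322 = 1.418 × 10^5 m
   = 141.8 km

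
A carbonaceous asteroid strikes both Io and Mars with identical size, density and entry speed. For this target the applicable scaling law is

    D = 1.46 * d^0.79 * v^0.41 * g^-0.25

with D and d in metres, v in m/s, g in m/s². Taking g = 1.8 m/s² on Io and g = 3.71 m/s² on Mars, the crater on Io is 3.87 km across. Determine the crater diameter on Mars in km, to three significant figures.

All impactor-dependent factors cancel in the ratio, leaving D_Mars/D_Io = (g_Mars/g_Io)^-0.25.
(3.71/1.8)^-0.25 = 2.061^-0.25 = 0.8346
D_Mars = 0.8346 × 3.87 km = 3.23 km

D ≈ 3.23 km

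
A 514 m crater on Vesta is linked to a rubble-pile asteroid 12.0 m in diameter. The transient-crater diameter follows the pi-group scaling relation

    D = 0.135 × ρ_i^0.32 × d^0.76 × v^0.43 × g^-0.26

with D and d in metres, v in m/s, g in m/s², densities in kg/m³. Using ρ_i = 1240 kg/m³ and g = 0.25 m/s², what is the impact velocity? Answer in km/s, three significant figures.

Rearranging for v: v = [D / (0.135 · 1240^0.32 · 12^0.76 · 0.25^-0.26)]^(1/0.43).
1240^0.32 = 9.770
12^0.76 = 6.610
0.25^-0.26 = 1.434
Denominator = 0.135 × 9.770 × 6.610 × 1.434 = 12.50
D / 12.50 = 514 / 12.50 = 41.12
v = 41.12^(1/0.43) = 41.12^2.3256 = 5671 m/s

v ≈ 5.67 km/s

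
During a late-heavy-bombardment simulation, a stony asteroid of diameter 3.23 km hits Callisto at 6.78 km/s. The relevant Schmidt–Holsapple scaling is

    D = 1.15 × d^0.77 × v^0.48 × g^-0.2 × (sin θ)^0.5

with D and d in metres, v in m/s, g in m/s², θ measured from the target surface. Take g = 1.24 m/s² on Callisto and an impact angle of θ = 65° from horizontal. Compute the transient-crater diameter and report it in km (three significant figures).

D ≈ 36.5 km

In SI units: d = 3230 m, v = 6780 m/s.
d^0.77 = 3230^0.77 = 503.6
v^0.48 = 6780^0.48 = 69.02
g^-0.2 = 1.24^-0.2 = 0.9579
(sin 65°)^0.5 = 0.9063^0.5 = 0.9520
D = 1.15 × 503.6 × 69.02 × 0.9579 × 0.9520 = 36452 m
   = 36.45 km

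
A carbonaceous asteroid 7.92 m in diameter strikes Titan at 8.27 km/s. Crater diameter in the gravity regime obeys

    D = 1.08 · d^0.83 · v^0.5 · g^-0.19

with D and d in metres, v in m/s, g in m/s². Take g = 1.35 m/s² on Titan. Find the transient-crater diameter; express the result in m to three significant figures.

D ≈ 517 m

In SI units: v = 8270 m/s.
d^0.83 = 7.92^0.83 = 5.571
v^0.5 = 8270^0.5 = 90.94
g^-0.19 = 1.35^-0.19 = 0.9446
D = 1.08 × 5.571 × 90.94 × 0.9446 = 516.8 m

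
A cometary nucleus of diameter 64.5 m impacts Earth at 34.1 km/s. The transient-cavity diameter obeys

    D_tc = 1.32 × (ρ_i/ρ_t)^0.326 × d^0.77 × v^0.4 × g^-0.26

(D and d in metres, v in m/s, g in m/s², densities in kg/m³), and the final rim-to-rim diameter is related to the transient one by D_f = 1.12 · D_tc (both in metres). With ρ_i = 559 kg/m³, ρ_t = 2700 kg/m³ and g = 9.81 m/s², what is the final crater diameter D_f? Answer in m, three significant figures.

v = 34100 m/s.
(ρ_i/ρ_t)^0.326 = (559/2700)^0.326 = 0.5985
d^0.77 = 64.5^0.77 = 24.74
v^0.4 = 34100^0.4 = 65.03
g^-0.26 = 9.81^-0.26 = 0.5523
D_tc = 1.32 × 0.5985 × 24.74 × 65.03 × 0.5523 = 702.0 m
D_f = 1.12 × 702.0 = 786.2 m

D_f ≈ 786 m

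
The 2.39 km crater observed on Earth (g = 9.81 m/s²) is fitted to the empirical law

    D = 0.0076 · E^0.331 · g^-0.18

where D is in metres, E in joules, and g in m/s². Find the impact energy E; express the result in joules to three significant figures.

Rearranging: E = [D / (0.0076 · g^-0.18)]^(1/0.331).
D = 2390 m.
g^-0.18 = 9.81^-0.18 = 0.6630
D / (0.0076 × 0.6630) = 2390 / (5.039 × 10^-3) = 4.743 × 10^5
E = (4.743 × 10^5)^3.0211 = 1.406 × 10^17 J

E ≈ 1.41 × 10^17 J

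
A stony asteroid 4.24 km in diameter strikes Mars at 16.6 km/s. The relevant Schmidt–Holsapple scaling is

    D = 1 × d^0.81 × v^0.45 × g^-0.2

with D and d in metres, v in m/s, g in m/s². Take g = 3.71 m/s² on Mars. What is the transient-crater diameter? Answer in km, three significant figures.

D ≈ 52.9 km

In SI units: d = 4240 m, v = 16600 m/s.
d^0.81 = 4240^0.81 = 867.3
v^0.45 = 16600^0.45 = 79.26
g^-0.2 = 3.71^-0.2 = 0.7694
D = 1 × 867.3 × 79.26 × 0.7694 = 52890 m
   = 52.89 km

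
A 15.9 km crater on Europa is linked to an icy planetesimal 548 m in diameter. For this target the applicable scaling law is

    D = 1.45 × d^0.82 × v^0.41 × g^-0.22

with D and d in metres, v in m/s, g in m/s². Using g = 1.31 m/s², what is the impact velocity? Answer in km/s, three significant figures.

Rearranging for v: v = [D / (1.45 · 548^0.82 · 1.31^-0.22)]^(1/0.41).
D = 15900 m.
548^0.82 = 176.1
1.31^-0.22 = 0.9423
Denominator = 1.45 × 176.1 × 0.9423 = 240.6
D / 240.6 = 15900 / 240.6 = 66.08
v = 66.08^(1/0.41) = 66.08^2.439 = 27488 m/s

v ≈ 27.5 km/s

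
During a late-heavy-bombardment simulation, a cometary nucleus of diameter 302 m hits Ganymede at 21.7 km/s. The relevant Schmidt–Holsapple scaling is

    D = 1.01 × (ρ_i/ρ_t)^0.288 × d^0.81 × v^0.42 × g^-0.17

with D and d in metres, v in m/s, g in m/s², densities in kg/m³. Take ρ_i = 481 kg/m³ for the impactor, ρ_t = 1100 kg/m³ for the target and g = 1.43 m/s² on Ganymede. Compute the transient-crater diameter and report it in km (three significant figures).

D ≈ 5.06 km

In SI units: v = 21700 m/s.
(ρ_i/ρ_t)^0.288 = (481/1100)^0.288 = 0.7880
d^0.81 = 302^0.81 = 102.0
v^0.42 = 21700^0.42 = 66.27
g^-0.17 = 1.43^-0.17 = 0.9410
D = 1.01 × 0.7880 × 102.0 × 66.27 × 0.9410 = 5062 m
   = 5.062 km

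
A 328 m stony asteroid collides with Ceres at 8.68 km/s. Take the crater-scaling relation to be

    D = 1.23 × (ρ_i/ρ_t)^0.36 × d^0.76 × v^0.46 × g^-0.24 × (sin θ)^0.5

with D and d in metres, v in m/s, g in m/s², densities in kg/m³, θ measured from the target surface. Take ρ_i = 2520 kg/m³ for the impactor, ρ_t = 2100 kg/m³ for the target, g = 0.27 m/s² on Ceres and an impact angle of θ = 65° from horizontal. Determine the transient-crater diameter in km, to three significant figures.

In SI units: v = 8680 m/s.
(ρ_i/ρ_t)^0.36 = (2520/2100)^0.36 = 1.068
d^0.76 = 328^0.76 = 81.67
v^0.46 = 8680^0.46 = 64.82
g^-0.24 = 0.27^-0.24 = 1.369
(sin 65°)^0.5 = 0.9063^0.5 = 0.9520
D = 1.23 × 1.068 × 81.67 × 64.82 × 1.369 × 0.9520 = 9063 m
   = 9.063 km

D ≈ 9.06 km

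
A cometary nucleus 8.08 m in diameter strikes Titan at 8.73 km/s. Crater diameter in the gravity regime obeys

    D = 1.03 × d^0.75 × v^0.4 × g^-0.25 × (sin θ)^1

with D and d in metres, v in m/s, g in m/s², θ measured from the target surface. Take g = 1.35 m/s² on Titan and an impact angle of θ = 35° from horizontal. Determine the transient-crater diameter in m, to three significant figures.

D ≈ 99.0 m

In SI units: v = 8730 m/s.
d^0.75 = 8.08^0.75 = 4.792
v^0.4 = 8730^0.4 = 37.71
g^-0.25 = 1.35^-0.25 = 0.9277
(sin 35°)^1 = 0.5736^1 = 0.5736
D = 1.03 × 4.792 × 37.71 × 0.9277 × 0.5736 = 99.04 m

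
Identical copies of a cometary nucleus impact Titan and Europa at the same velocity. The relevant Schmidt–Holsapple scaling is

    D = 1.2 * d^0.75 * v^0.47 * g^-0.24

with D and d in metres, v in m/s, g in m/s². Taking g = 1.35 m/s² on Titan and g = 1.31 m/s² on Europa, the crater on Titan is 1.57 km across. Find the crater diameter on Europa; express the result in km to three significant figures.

All impactor-dependent factors cancel in the ratio, leaving D_Europa/D_Titan = (g_Europa/g_Titan)^-0.24.
(1.31/1.35)^-0.24 = 0.9704^-0.24 = 1.007
D_Europa = 1.007 × 1.57 km = 1.58 km

D ≈ 1.58 km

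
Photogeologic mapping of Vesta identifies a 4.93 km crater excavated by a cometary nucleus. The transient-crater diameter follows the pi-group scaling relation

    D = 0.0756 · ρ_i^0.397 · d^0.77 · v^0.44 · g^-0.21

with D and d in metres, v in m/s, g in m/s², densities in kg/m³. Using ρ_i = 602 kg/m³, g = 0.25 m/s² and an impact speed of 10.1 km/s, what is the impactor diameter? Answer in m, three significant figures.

Rearranging for d: d = [D / (0.0756 · 602^0.397 · 10100^0.44 · 0.25^-0.21)]^(1/0.77).
D = 4930 m.
602^0.397 = 12.69
10100^0.44 = 57.80
0.25^-0.21 = 1.338
Denominator = 0.0756 × 12.69 × 57.80 × 1.338 = 74.19
D / 74.19 = 4930 / 74.19 = 66.45
d = 66.45^(1/0.77) = 66.45^1.2987 = 232.7 m

d ≈ 233 m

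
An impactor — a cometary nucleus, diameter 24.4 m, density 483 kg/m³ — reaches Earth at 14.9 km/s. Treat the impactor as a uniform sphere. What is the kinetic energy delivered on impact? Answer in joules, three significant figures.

E ≈ 4.08 × 10^14 J

v = 14900 m/s.
Mass m = (π/6) ρ d³ = (π/6) × 483 × (24.4)³ = 3.674 × 10^6 kg
E = ½ m v² = 0.5 × 3.674 × 10^6 × (14900)² = 4.078 × 10^14 J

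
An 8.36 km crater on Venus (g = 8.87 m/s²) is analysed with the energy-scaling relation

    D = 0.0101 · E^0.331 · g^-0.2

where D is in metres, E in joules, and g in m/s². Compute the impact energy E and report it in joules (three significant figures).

E ≈ 2.83 × 10^18 J

Rearranging: E = [D / (0.0101 · g^-0.2)]^(1/0.331).
D = 8360 m.
g^-0.2 = 8.87^-0.2 = 0.6463
D / (0.0101 × 0.6463) = 8360 / (6.528 × 10^-3) = 1.281 × 10^6
E = (1.281 × 10^6)^3.0211 = 2.828 × 10^18 J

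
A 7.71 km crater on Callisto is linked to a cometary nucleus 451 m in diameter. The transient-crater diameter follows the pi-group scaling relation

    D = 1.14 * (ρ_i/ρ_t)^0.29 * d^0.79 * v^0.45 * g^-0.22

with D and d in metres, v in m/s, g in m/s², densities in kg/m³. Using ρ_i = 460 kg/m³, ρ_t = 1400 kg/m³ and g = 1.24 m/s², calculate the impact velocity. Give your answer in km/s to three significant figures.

Rearranging for v: v = [D / (1.14 · (460/1400)^0.29 · 451^0.79 · 1.24^-0.22)]^(1/0.45).
D = 7710 m.
(460/1400)^0.29 = 0.7241
451^0.79 = 125.0
1.24^-0.22 = 0.9538
Denominator = 1.14 × 0.7241 × 125.0 × 0.9538 = 98.42
D / 98.42 = 7710 / 98.42 = 78.34
v = 78.34^(1/0.45) = 78.34^2.2222 = 16174 m/s

v ≈ 16.2 km/s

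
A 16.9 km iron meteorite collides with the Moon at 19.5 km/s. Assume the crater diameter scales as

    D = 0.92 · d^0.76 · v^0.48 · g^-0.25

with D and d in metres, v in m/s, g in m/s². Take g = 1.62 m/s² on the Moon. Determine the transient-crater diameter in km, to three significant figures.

D ≈ 153 km

In SI units: d = 16900 m, v = 19500 m/s.
d^0.76 = 16900^0.76 = 1634
v^0.48 = 19500^0.48 = 114.6
g^-0.25 = 1.62^-0.25 = 0.8864
D = 0.92 × 1634 × 114.6 × 0.8864 = 1.527 × 10^5 m
   = 152.7 km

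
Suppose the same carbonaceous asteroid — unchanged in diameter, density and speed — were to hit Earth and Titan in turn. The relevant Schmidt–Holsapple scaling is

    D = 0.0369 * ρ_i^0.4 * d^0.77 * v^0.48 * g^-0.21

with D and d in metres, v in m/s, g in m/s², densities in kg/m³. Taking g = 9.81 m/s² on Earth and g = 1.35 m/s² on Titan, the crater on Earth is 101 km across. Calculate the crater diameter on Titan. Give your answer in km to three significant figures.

D ≈ 153 km

All impactor-dependent factors cancel in the ratio, leaving D_Titan/D_Earth = (g_Titan/g_Earth)^-0.21.
(1.35/9.81)^-0.21 = 0.1376^-0.21 = 1.517
D_Titan = 1.517 × 101 km = 153 km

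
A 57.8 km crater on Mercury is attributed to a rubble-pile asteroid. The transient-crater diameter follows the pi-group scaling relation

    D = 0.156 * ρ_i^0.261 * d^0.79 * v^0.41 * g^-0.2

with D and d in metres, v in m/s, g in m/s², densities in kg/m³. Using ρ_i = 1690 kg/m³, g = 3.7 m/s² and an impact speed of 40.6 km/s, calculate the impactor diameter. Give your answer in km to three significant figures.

Rearranging for d: d = [D / (0.156 · 1690^0.261 · 40600^0.41 · 3.7^-0.2)]^(1/0.79).
D = 57800 m.
1690^0.261 = 6.958
40600^0.41 = 77.53
3.7^-0.2 = 0.7698
Denominator = 0.156 × 6.958 × 77.53 × 0.7698 = 64.78
D / 64.78 = 57800 / 64.78 = 892.3
d = 892.3^(1/0.79) = 892.3^1.2658 = 5429 m

d ≈ 5.43 km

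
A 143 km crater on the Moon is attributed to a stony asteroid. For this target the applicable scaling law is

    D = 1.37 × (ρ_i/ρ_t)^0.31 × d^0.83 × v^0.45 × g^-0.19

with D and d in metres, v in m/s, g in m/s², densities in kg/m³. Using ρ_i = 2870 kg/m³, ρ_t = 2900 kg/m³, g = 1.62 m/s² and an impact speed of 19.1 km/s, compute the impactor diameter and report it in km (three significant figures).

Rearranging for d: d = [D / (1.37 · (2870/2900)^0.31 · 19100^0.45 · 1.62^-0.19)]^(1/0.83).
D = 143000 m.
(2870/2900)^0.31 = 0.9968
19100^0.45 = 84.42
1.62^-0.19 = 0.9124
Denominator = 1.37 × 0.9968 × 84.42 × 0.9124 = 105.2
D / 105.2 = 143000 / 105.2 = 1359
d = 1359^(1/0.83) = 1359^1.2048 = 5955 m

d ≈ 5.96 km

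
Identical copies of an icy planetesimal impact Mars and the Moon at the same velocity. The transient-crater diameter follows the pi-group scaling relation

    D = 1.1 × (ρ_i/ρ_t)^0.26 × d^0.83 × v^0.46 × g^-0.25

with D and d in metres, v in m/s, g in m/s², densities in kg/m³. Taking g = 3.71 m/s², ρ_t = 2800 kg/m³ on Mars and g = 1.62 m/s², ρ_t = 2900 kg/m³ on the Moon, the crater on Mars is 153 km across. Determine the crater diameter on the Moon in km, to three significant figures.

D ≈ 187 km

The impactor-only factors (d, v, ρ_i) cancel in the ratio, leaving D_Moon/D_Mars = (g_Moon/g_Mars)^-0.25 · (ρ_t,Mars/ρ_t,Moon)^0.26.
(1.62/3.71)^-0.25 = 0.4367^-0.25 = 1.230
(2800/2900)^0.26 = 0.9655^0.26 = 0.9909
Ratio = 1.230 × 0.9909 = 1.219
D_Moon = 1.219 × 153 km = 187 km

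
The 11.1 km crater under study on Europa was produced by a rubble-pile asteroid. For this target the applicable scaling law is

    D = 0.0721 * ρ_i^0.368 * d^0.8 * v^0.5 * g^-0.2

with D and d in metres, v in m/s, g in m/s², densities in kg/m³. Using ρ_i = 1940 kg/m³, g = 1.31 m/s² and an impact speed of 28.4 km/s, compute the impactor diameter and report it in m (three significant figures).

d ≈ 165 m

Rearranging for d: d = [D / (0.0721 · 1940^0.368 · 28400^0.5 · 1.31^-0.2)]^(1/0.8).
D = 11100 m.
1940^0.368 = 16.21
28400^0.5 = 168.5
1.31^-0.2 = 0.9474
Denominator = 0.0721 × 16.21 × 168.5 × 0.9474 = 186.6
D / 186.6 = 11100 / 186.6 = 59.49
d = 59.49^(1/0.8) = 59.49^1.25 = 165.2 m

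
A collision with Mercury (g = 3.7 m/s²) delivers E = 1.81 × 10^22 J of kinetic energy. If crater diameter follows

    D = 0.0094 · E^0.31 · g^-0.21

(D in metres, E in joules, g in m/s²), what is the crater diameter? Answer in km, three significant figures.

E^0.31 = (1.81 × 10^22)^0.31 = 7.941 × 10^6
g^-0.21 = 3.7^-0.21 = 0.7598
D = 0.0094 × 7.941 × 10^6 × 0.7598 = 56716 m
   = 56.72 km

D ≈ 56.7 km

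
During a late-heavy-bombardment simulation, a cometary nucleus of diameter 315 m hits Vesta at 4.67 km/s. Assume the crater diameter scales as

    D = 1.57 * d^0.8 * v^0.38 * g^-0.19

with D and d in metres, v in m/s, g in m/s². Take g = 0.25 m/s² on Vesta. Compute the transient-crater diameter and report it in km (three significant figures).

In SI units: v = 4670 m/s.
d^0.8 = 315^0.8 = 99.69
v^0.38 = 4670^0.38 = 24.79
g^-0.19 = 0.25^-0.19 = 1.301
D = 1.57 × 99.69 × 24.79 × 1.301 = 5048 m
   = 5.048 km

D ≈ 5.05 km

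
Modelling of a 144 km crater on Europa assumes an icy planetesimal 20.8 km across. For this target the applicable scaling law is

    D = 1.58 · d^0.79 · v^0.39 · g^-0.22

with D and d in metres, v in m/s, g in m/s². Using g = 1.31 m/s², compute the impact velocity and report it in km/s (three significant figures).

v ≈ 10.9 km/s

Rearranging for v: v = [D / (1.58 · 20800^0.79 · 1.31^-0.22)]^(1/0.39).
D = 144000 m.
20800^0.79 = 2578
1.31^-0.22 = 0.9423
Denominator = 1.58 × 2578 × 0.9423 = 3838
D / 3838 = 144000 / 3838 = 37.52
v = 37.52^(1/0.39) = 37.52^2.5641 = 10878 m/s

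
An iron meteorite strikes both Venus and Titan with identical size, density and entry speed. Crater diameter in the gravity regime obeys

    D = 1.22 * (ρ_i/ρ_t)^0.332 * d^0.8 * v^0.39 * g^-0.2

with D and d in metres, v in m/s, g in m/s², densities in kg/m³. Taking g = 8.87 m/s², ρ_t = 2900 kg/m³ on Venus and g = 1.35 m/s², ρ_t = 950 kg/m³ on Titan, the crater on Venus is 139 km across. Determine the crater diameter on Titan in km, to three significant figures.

D ≈ 293 km

The impactor-only factors (d, v, ρ_i) cancel in the ratio, leaving D_Titan/D_Venus = (g_Titan/g_Venus)^-0.2 · (ρ_t,Venus/ρ_t,Titan)^0.332.
(1.35/8.87)^-0.2 = 0.1522^-0.2 = 1.457
(2900/950)^0.332 = 3.053^0.332 = 1.449
Ratio = 1.457 × 1.449 = 2.111
D_Titan = 2.111 × 139 km = 293 km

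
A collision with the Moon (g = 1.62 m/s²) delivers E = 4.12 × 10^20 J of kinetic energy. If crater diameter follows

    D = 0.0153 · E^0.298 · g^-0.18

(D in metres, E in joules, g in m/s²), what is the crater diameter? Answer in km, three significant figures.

D ≈ 19.5 km

E^0.298 = (4.12 × 10^20)^0.298 = 1.391 × 10^6
g^-0.18 = 1.62^-0.18 = 0.9168
D = 0.0153 × 1.391 × 10^6 × 0.9168 = 19512 m
   = 19.51 km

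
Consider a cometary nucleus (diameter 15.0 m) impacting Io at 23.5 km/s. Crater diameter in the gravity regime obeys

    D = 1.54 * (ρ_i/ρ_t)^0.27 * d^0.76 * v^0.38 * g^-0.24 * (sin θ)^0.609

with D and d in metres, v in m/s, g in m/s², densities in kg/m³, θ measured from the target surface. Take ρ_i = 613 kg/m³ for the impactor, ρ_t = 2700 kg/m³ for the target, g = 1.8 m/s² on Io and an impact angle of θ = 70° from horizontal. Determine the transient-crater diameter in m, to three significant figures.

In SI units: v = 23500 m/s.
(ρ_i/ρ_t)^0.27 = (613/2700)^0.27 = 0.6701
d^0.76 = 15^0.76 = 7.831
v^0.38 = 23500^0.38 = 45.81
g^-0.24 = 1.8^-0.24 = 0.8684
(sin 70°)^0.609 = 0.9397^0.609 = 0.9628
D = 1.54 × 0.6701 × 7.831 × 45.81 × 0.8684 × 0.9628 = 309.5 m

D ≈ 310 m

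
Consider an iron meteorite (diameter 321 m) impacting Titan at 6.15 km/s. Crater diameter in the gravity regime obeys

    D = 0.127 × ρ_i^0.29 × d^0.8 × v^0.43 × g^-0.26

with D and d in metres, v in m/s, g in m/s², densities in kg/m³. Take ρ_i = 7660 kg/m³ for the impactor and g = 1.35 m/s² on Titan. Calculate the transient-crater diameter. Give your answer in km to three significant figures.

In SI units: v = 6150 m/s.
ρ_i^0.29 = 7660^0.29 = 13.38
d^0.8 = 321^0.8 = 101.2
v^0.43 = 6150^0.43 = 42.58
g^-0.26 = 1.35^-0.26 = 0.9249
D = 0.127 × 13.38 × 101.2 × 42.58 × 0.9249 = 6772 m
   = 6.772 km

D ≈ 6.77 km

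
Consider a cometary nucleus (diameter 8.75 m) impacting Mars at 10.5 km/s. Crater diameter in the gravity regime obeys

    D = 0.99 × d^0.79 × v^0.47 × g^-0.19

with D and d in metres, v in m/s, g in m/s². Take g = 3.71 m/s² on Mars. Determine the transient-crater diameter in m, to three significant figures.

D ≈ 332 m

In SI units: v = 10500 m/s.
d^0.79 = 8.75^0.79 = 5.549
v^0.47 = 10500^0.47 = 77.62
g^-0.19 = 3.71^-0.19 = 0.7795
D = 0.99 × 5.549 × 77.62 × 0.7795 = 332.4 m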